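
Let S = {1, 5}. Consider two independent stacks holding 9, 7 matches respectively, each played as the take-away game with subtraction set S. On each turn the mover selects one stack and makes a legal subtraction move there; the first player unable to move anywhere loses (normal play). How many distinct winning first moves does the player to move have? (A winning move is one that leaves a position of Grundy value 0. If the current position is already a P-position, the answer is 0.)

All stacks use S = {1, 5}:
n : 0 1 2 3 4 5 6 7 8 9
G : 0 1 0 1 0 1 0 1 0 1
Stack A: G(9) = 1.
Stack B: G(7) = 1.
Combined Grundy value = 1 ⊕ 1 = 0.
A winning move leaves total XOR = 0, i.e. changes one component's Grundy value g to g ⊕ X where X is the current total.
Stack A: target g' = 1⊕0 = 1, but every legal move changes the Grundy value (mex property), so 0 moves.
Stack B: target g' = 1⊕0 = 1, but every legal move changes the Grundy value (mex property), so 0 moves.

0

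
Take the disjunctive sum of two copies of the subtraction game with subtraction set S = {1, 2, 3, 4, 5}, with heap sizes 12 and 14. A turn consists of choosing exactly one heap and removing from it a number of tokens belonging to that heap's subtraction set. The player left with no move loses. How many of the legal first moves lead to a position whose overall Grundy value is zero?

All heaps use S = {1, 2, 3, 4, 5}:
G(0) = 0
G(1) = mex{0} = 1
G(2) = mex{1,0} = 2
G(3) = mex{2,1,0} = 3
G(4) = mex{3,2,1,0} = 4
G(5) = mex{4,3,2,1,0} = 5
G(6) = mex{5,4,3,2,1} = 0
G(7) = mex{0,5,4,3,2} = 1
G(8) = mex{1,0,5,4,3} = 2
G(9) = mex{2,1,0,5,4} = 3
G(10) = mex{3,2,1,0,5} = 4
G(11) = mex{4,3,2,1,0} = 5
G(12) = mex{5,4,3,2,1} = 0
G(13) = mex{0,5,4,3,2} = 1
G(14) = mex{1,0,5,4,3} = 2
Heap A: G(12) = 0.
Heap B: G(14) = 2.
Combined Grundy value = 0 ⊕ 2 = 2.
A winning move leaves total XOR = 0, i.e. changes one component's Grundy value g to g ⊕ X where X is the current total.
Heap A: need g' = 0⊕2 = 2. Options: 12−1→G=5, 12−2→G=4, 12−3→G=3, 12−4→G=2, 12−5→G=1. Hits: 1.
Heap B: need g' = 2⊕2 = 0. Options: 14−1→G=1, 14−2→G=0, 14−3→G=5, 14−4→G=4, 14−5→G=3. Hits: 1.

2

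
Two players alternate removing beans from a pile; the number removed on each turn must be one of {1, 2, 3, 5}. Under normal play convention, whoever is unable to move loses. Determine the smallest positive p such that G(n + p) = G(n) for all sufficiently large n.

n :  0  1  2  3  4  5  6  7  8  9 10 11 12 13 14
G :  0  1  2  3  0  1  2  3  0  1  2  3  0  1  2
G(n+4) = G(n) holds for n = 0,…,4 (a full window of length max(S) = 5), so the sequence is purely periodic with period 4.

4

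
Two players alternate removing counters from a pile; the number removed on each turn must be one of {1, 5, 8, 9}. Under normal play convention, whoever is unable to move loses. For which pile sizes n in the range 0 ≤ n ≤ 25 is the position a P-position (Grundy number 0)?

0, 2, 4, 6, 16, 18, 20, 22

n :  0  1  2  3  4  5  6  7  8  9 10 11 12 13 14 15 16 17 18 19 20 21 22 23 24 25
G :  0  1  0  1  0  1  0  1  2  3  2  3  2  3  2  3  0  1  0  1  0  1  0  1  2  3
P-positions are exactly the n with G(n) = 0.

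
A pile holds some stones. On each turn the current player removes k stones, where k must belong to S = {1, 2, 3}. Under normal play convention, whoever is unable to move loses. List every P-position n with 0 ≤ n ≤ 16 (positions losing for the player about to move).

n :  0  1  2  3  4  5  6  7  8  9 10 11 12 13 14 15 16
G :  0  1  2  3  0  1  2  3  0  1  2  3  0  1  2  3  0
P-positions are exactly the n with G(n) = 0.

0, 4, 8, 12, 16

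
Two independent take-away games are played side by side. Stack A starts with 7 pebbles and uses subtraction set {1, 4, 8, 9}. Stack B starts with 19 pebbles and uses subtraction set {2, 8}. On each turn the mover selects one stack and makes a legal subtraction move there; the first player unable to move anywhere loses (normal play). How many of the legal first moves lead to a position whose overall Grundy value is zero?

1

Stack A, S = {1, 4, 8, 9}:
G(0) = 0
G(1) = mex{0} = 1
G(2) = mex{1} = 0
G(3) = mex{0} = 1
G(4) = mex{1,0} = 2
G(5) = mex{2,1} = 0
G(6) = mex{0,0} = 1
G(7) = mex{1,1} = 0
G_A(7) = 0.
Stack B, S = {2, 8}:
n :  0  1  2  3  4  5  6  7  8  9 10 11 12 13 14 15 16 17 18 19
G :  0  0  1  1  0  0  1  1  2  2  0  0  1  1  0  0  1  1  2  2
G_B(19) = 2.
Combined Grundy value = 0 ⊕ 2 = 2.
A winning move leaves total XOR = 0, i.e. changes one component's Grundy value g to g ⊕ X where X is the current total.
Stack A: need g' = 0⊕2 = 2. Options: 7−1→G=1, 7−4→G=1. Hits: 0.
Stack B: need g' = 2⊕2 = 0. Options: 19−2→G=1, 19−8→G=0. Hits: 1.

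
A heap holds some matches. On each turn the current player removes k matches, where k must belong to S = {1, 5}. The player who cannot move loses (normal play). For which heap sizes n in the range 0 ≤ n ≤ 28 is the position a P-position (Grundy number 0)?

0, 2, 4, 6, 8, 10, 12, 14, 16, 18, 20, 22, 24, 26, 28

G(0) = 0
G(1) = mex{0} = 1
G(2) = mex{1} = 0
G(3) = mex{0} = 1
G(4) = mex{1} = 0
G(5) = mex{0,0} = 1
G(6) = mex{1,1} = 0
G(7) = mex{0,0} = 1
G(8) = mex{1,1} = 0
G(9) = mex{0,0} = 1
G(10) = mex{1,1} = 0
G(11) = mex{0,0} = 1
G(12) = mex{1,1} = 0
G(13) = mex{0,0} = 1
G(14) = mex{1,1} = 0
G(15) = mex{0,0} = 1
G(16) = mex{1,1} = 0
G(17) = mex{0,0} = 1
G(18) = mex{1,1} = 0
G(19) = mex{0,0} = 1
G(20) = mex{1,1} = 0
G(21) = mex{0,0} = 1
G(22) = mex{1,1} = 0
G(23) = mex{0,0} = 1
G(24) = mex{1,1} = 0
G(25) = mex{0,0} = 1
G(26) = mex{1,1} = 0
G(27) = mex{0,0} = 1
G(28) = mex{1,1} = 0
P-positions are exactly the n with G(n) = 0.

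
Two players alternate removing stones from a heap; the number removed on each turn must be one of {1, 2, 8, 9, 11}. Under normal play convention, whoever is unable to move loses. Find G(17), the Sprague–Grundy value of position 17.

n :  0  1  2  3  4  5  6  7  8  9 10 11 12 13 14 15 16 17
G :  0  1  2  0  1  2  0  1  2  3  0  1  2  0  1  2  0  1

1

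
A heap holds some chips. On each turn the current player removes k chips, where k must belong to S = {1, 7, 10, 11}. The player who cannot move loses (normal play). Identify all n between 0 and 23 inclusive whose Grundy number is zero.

0, 2, 4, 6, 8, 20, 22

n :  0  1  2  3  4  5  6  7  8  9 10 11 12 13 14 15 16 17 18 19 20 21 22 23
G :  0  1  0  1  0  1  0  1  0  1  2  3  2  3  2  3  2  3  2  3  0  1  0  1
P-positions are exactly the n with G(n) = 0.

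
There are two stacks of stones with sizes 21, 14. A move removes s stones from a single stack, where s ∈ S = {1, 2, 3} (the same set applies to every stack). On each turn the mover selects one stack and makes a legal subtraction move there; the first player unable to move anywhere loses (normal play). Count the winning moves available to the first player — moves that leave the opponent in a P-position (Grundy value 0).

All stacks use S = {1, 2, 3}:
G(0) = 0
G(1) = mex{0} = 1
G(2) = mex{1,0} = 2
G(3) = mex{2,1,0} = 3
G(4) = mex{3,2,1} = 0
G(5) = mex{0,3,2} = 1
G(6) = mex{1,0,3} = 2
G(7) = mex{2,1,0} = 3
G(8) = mex{3,2,1} = 0
G(9) = mex{0,3,2} = 1
G(10) = mex{1,0,3} = 2
G(11) = mex{2,1,0} = 3
G(12) = mex{3,2,1} = 0
G(13) = mex{0,3,2} = 1
G(14) = mex{1,0,3} = 2
G(15) = mex{2,1,0} = 3
G(16) = mex{3,2,1} = 0
G(17) = mex{0,3,2} = 1
G(18) = mex{1,0,3} = 2
G(19) = mex{2,1,0} = 3
G(20) = mex{3,2,1} = 0
G(21) = mex{0,3,2} = 1
Stack A: G(21) = 1.
Stack B: G(14) = 2.
Combined Grundy value = 1 ⊕ 2 = 3.
A winning move leaves total XOR = 0, i.e. changes one component's Grundy value g to g ⊕ X where X is the current total.
Stack A: need g' = 1⊕3 = 2. Options: 21−1→G=0, 21−2→G=3, 21−3→G=2. Hits: 1.
Stack B: need g' = 2⊕3 = 1. Options: 14−1→G=1, 14−2→G=0, 14−3→G=3. Hits: 1.

2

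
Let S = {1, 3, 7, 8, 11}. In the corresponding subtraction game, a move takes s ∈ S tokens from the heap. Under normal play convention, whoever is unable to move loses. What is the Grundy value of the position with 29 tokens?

G(0) = 0
G(1) = mex{0} = 1
G(2) = mex{1} = 0
G(3) = mex{0,0} = 1
G(4) = mex{1,1} = 0
G(5) = mex{0,0} = 1
G(6) = mex{1,1} = 0
G(7) = mex{0,0,0} = 1
G(8) = mex{1,1,1,0} = 2
G(9) = mex{2,0,0,1} = 3
G(10) = mex{3,1,1,0} = 2
G(11) = mex{2,2,0,1,0} = 3
G(12) = mex{3,3,1,0,1} = 2
G(13) = mex{2,2,0,1,0} = 3
G(14) = mex{3,3,1,0,1} = 2
G(15) = mex{2,2,2,1,0} = 3
G(16) = mex{3,3,3,2,1} = 0
G(17) = mex{0,2,2,3,0} = 1
G(18) = mex{1,3,3,2,1} = 0
G(19) = mex{0,0,2,3,2} = 1
G(20) = mex{1,1,3,2,3} = 0
G(21) = mex{0,0,2,3,2} = 1
G(22) = mex{1,1,3,2,3} = 0
G(23) = mex{0,0,0,3,2} = 1
G(24) = mex{1,1,1,0,3} = 2
G(25) = mex{2,0,0,1,2} = 3
G(26) = mex{3,1,1,0,3} = 2
G(27) = mex{2,2,0,1,0} = 3
G(28) = mex{3,3,1,0,1} = 2
G(29) = mex{2,2,0,1,0} = 3

3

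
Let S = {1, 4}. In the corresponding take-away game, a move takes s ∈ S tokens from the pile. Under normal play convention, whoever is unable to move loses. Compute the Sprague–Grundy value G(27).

n :  0  1  2  3  4  5  6  7  8  9 10 11 12 13 14 15 16 17 18 19 20 21 22 23 24 25 26 27
G :  0  1  0  1  2  0  1  0  1  2  0  1  0  1  2  0  1  0  1  2  0  1  0  1  2  0  1  0

0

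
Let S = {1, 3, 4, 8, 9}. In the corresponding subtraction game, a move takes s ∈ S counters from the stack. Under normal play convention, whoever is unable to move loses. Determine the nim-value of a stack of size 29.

G(0) = 0
G(1) = mex{0} = 1
G(2) = mex{1} = 0
G(3) = mex{0,0} = 1
G(4) = mex{1,1,0} = 2
G(5) = mex{2,0,1} = 3
G(6) = mex{3,1,0} = 2
G(7) = mex{2,2,1} = 0
G(8) = mex{0,3,2,0} = 1
G(9) = mex{1,2,3,1,0} = 4
G(10) = mex{4,0,2,0,1} = 3
G(11) = mex{3,1,0,1,0} = 2
G(12) = mex{2,4,1,2,1} = 0
G(13) = mex{0,3,4,3,2} = 1
G(14) = mex{1,2,3,2,3} = 0
G(15) = mex{0,0,2,0,2} = 1
G(16) = mex{1,1,0,1,0} = 2
G(17) = mex{2,0,1,4,1} = 3
G(18) = mex{3,1,0,3,4} = 2
G(19) = mex{2,2,1,2,3} = 0
G(20) = mex{0,3,2,0,2} = 1
G(21) = mex{1,2,3,1,0} = 4
G(22) = mex{4,0,2,0,1} = 3
G(23) = mex{3,1,0,1,0} = 2
G(24) = mex{2,4,1,2,1} = 0
G(25) = mex{0,3,4,3,2} = 1
G(26) = mex{1,2,3,2,3} = 0
G(27) = mex{0,0,2,0,2} = 1
G(28) = mex{1,1,0,1,0} = 2
G(29) = mex{2,0,1,4,1} = 3

3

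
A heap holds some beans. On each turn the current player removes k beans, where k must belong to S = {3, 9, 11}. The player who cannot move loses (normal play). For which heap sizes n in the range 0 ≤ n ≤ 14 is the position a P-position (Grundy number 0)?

0, 1, 2, 6, 7, 8, 14

G(0) = 0
G(1) = mex{} = 0
G(2) = mex{} = 0
G(3) = mex{0} = 1
G(4) = mex{0} = 1
G(5) = mex{0} = 1
G(6) = mex{1} = 0
G(7) = mex{1} = 0
G(8) = mex{1} = 0
G(9) = mex{0,0} = 1
G(10) = mex{0,0} = 1
G(11) = mex{0,0,0} = 1
G(12) = mex{1,1,0} = 2
G(13) = mex{1,1,0} = 2
G(14) = mex{1,1,1} = 0
P-positions are exactly the n with G(n) = 0.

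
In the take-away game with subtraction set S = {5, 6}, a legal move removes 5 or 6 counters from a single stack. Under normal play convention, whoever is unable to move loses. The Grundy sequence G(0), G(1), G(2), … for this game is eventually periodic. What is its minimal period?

n :  0  1  2  3  4  5  6  7  8  9 10 11 12 13 14 15 16 17 18 19 20 21 22 23
G :  0  0  0  0  0  1  1  1  1  1  2  0  0  0  0  0  1  1  1  1  1  2  0  0
G(n+11) = G(n) holds for n = 0,…,5 (a full window of length max(S) = 6), so the sequence is purely periodic with period 11.

11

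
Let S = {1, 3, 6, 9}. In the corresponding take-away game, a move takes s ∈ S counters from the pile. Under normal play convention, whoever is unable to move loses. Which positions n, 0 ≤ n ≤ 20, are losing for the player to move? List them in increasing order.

0, 2, 4, 12, 14, 16

n :  0  1  2  3  4  5  6  7  8  9 10 11 12 13 14 15 16 17 18 19 20
G :  0  1  0  1  0  1  2  3  2  3  2  3  0  1  0  1  0  1  2  3  2
P-positions are exactly the n with G(n) = 0.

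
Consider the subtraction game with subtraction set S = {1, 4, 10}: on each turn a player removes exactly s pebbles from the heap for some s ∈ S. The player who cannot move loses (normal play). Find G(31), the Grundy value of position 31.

G(0) = 0
G(1) = mex{0} = 1
G(2) = mex{1} = 0
G(3) = mex{0} = 1
G(4) = mex{1,0} = 2
G(5) = mex{2,1} = 0
G(6) = mex{0,0} = 1
G(7) = mex{1,1} = 0
G(8) = mex{0,2} = 1
G(9) = mex{1,0} = 2
G(10) = mex{2,1,0} = 3
G(11) = mex{3,0,1} = 2
G(12) = mex{2,1,0} = 3
G(13) = mex{3,2,1} = 0
G(14) = mex{0,3,2} = 1
G(15) = mex{1,2,0} = 3
G(16) = mex{3,3,1} = 0
G(17) = mex{0,0,0} = 1
G(18) = mex{1,1,1} = 0
G(19) = mex{0,3,2} = 1
G(20) = mex{1,0,3} = 2
G(21) = mex{2,1,2} = 0
G(22) = mex{0,0,3} = 1
G(23) = mex{1,1,0} = 2
G(24) = mex{2,2,1} = 0
G(25) = mex{0,0,3} = 1
G(26) = mex{1,1,0} = 2
G(27) = mex{2,2,1} = 0
G(28) = mex{0,0,0} = 1
G(29) = mex{1,1,1} = 0
G(30) = mex{0,2,2} = 1
G(31) = mex{1,0,0} = 2

2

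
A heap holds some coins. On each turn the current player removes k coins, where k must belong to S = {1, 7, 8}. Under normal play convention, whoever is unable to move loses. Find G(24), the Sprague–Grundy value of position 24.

G(0) = 0
G(1) = mex{0} = 1
G(2) = mex{1} = 0
G(3) = mex{0} = 1
G(4) = mex{1} = 0
G(5) = mex{0} = 1
G(6) = mex{1} = 0
G(7) = mex{0,0} = 1
G(8) = mex{1,1,0} = 2
G(9) = mex{2,0,1} = 3
G(10) = mex{3,1,0} = 2
G(11) = mex{2,0,1} = 3
G(12) = mex{3,1,0} = 2
G(13) = mex{2,0,1} = 3
G(14) = mex{3,1,0} = 2
G(15) = mex{2,2,1} = 0
G(16) = mex{0,3,2} = 1
G(17) = mex{1,2,3} = 0
G(18) = mex{0,3,2} = 1
G(19) = mex{1,2,3} = 0
G(20) = mex{0,3,2} = 1
G(21) = mex{1,2,3} = 0
G(22) = mex{0,0,2} = 1
G(23) = mex{1,1,0} = 2
G(24) = mex{2,0,1} = 3

3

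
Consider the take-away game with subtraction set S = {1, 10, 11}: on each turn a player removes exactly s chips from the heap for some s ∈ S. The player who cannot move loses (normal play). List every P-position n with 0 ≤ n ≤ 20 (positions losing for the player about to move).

0, 2, 4, 6, 8, 20

G(0) = 0
G(1) = mex{0} = 1
G(2) = mex{1} = 0
G(3) = mex{0} = 1
G(4) = mex{1} = 0
G(5) = mex{0} = 1
G(6) = mex{1} = 0
G(7) = mex{0} = 1
G(8) = mex{1} = 0
G(9) = mex{0} = 1
G(10) = mex{1,0} = 2
G(11) = mex{2,1,0} = 3
G(12) = mex{3,0,1} = 2
G(13) = mex{2,1,0} = 3
G(14) = mex{3,0,1} = 2
G(15) = mex{2,1,0} = 3
G(16) = mex{3,0,1} = 2
G(17) = mex{2,1,0} = 3
G(18) = mex{3,0,1} = 2
G(19) = mex{2,1,0} = 3
G(20) = mex{3,2,1} = 0
P-positions are exactly the n with G(n) = 0.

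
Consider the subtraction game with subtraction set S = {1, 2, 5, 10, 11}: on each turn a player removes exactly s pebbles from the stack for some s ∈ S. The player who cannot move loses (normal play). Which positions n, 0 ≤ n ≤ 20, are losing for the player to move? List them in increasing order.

G(0) = 0
G(1) = mex{0} = 1
G(2) = mex{1,0} = 2
G(3) = mex{2,1} = 0
G(4) = mex{0,2} = 1
G(5) = mex{1,0,0} = 2
G(6) = mex{2,1,1} = 0
G(7) = mex{0,2,2} = 1
G(8) = mex{1,0,0} = 2
G(9) = mex{2,1,1} = 0
G(10) = mex{0,2,2,0} = 1
G(11) = mex{1,0,0,1,0} = 2
G(12) = mex{2,1,1,2,1} = 0
G(13) = mex{0,2,2,0,2} = 1
G(14) = mex{1,0,0,1,0} = 2
G(15) = mex{2,1,1,2,1} = 0
G(16) = mex{0,2,2,0,2} = 1
G(17) = mex{1,0,0,1,0} = 2
G(18) = mex{2,1,1,2,1} = 0
G(19) = mex{0,2,2,0,2} = 1
G(20) = mex{1,0,0,1,0} = 2
P-positions are exactly the n with G(n) = 0.

0, 3, 6, 9, 12, 15, 18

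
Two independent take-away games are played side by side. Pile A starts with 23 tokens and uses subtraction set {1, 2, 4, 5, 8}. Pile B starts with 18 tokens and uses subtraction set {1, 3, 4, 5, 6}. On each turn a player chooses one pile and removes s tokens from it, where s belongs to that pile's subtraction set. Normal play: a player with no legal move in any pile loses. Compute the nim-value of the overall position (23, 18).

2

Pile A, S = {1, 2, 4, 5, 8}:
G(0) = 0
G(1) = mex{0} = 1
G(2) = mex{1,0} = 2
G(3) = mex{2,1} = 0
G(4) = mex{0,2,0} = 1
G(5) = mex{1,0,1,0} = 2
G(6) = mex{2,1,2,1} = 0
G(7) = mex{0,2,0,2} = 1
G(8) = mex{1,0,1,0,0} = 2
G(9) = mex{2,1,2,1,1} = 0
G(10) = mex{0,2,0,2,2} = 1
G(11) = mex{1,0,1,0,0} = 2
G(12) = mex{2,1,2,1,1} = 0
G(13) = mex{0,2,0,2,2} = 1
G(14) = mex{1,0,1,0,0} = 2
G(15) = mex{2,1,2,1,1} = 0
G(16) = mex{0,2,0,2,2} = 1
G(17) = mex{1,0,1,0,0} = 2
G(18) = mex{2,1,2,1,1} = 0
G(19) = mex{0,2,0,2,2} = 1
G(20) = mex{1,0,1,0,0} = 2
G(21) = mex{2,1,2,1,1} = 0
G(22) = mex{0,2,0,2,2} = 1
G(23) = mex{1,0,1,0,0} = 2
G_A(23) = 2.
Pile B, S = {1, 3, 4, 5, 6}:
n :  0  1  2  3  4  5  6  7  8  9 10 11 12 13 14 15 16 17 18
G :  0  1  0  1  2  3  2  3  4  0  1  0  1  2  3  2  3  4  0
G_B(18) = 0.
Combined Grundy value = 2 ⊕ 0 = 2.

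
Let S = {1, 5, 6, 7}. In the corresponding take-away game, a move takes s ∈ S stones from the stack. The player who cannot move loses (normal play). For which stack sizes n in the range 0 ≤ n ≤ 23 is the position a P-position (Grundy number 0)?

n :  0  1  2  3  4  5  6  7  8  9 10 11 12 13 14 15 16 17 18 19 20 21 22 23
G :  0  1  0  1  0  1  2  3  2  3  2  3  0  1  0  1  0  1  2  3  2  3  2  3
P-positions are exactly the n with G(n) = 0.

0, 2, 4, 12, 14, 16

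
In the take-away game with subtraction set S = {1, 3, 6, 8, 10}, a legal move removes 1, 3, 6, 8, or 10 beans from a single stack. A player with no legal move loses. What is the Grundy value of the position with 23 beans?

n :  0  1  2  3  4  5  6  7  8  9 10 11 12 13 14 15 16 17 18 19 20 21 22 23
G :  0  1  0  1  0  1  2  3  2  0  1  0  1  0  1  2  3  2  0  1  0  1  0  1

1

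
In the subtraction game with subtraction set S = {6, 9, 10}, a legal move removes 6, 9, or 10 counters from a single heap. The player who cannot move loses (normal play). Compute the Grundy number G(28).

G(0) = 0
G(1) = mex{} = 0
G(2) = mex{} = 0
G(3) = mex{} = 0
G(4) = mex{} = 0
G(5) = mex{} = 0
G(6) = mex{0} = 1
G(7) = mex{0} = 1
G(8) = mex{0} = 1
G(9) = mex{0,0} = 1
G(10) = mex{0,0,0} = 1
G(11) = mex{0,0,0} = 1
G(12) = mex{1,0,0} = 2
G(13) = mex{1,0,0} = 2
G(14) = mex{1,0,0} = 2
G(15) = mex{1,1,0} = 2
G(16) = mex{1,1,1} = 0
G(17) = mex{1,1,1} = 0
G(18) = mex{2,1,1} = 0
G(19) = mex{2,1,1} = 0
G(20) = mex{2,1,1} = 0
G(21) = mex{2,2,1} = 0
G(22) = mex{0,2,2} = 1
G(23) = mex{0,2,2} = 1
G(24) = mex{0,2,2} = 1
G(25) = mex{0,0,2} = 1
G(26) = mex{0,0,0} = 1
G(27) = mex{0,0,0} = 1
G(28) = mex{1,0,0} = 2

2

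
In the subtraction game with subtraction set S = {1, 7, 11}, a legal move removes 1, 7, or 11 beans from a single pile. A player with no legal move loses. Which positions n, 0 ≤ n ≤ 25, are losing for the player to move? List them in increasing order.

0, 2, 4, 6, 8, 10, 12, 14, 16, 18, 20, 22, 24

G(0) = 0
G(1) = mex{0} = 1
G(2) = mex{1} = 0
G(3) = mex{0} = 1
G(4) = mex{1} = 0
G(5) = mex{0} = 1
G(6) = mex{1} = 0
G(7) = mex{0,0} = 1
G(8) = mex{1,1} = 0
G(9) = mex{0,0} = 1
G(10) = mex{1,1} = 0
G(11) = mex{0,0,0} = 1
G(12) = mex{1,1,1} = 0
G(13) = mex{0,0,0} = 1
G(14) = mex{1,1,1} = 0
G(15) = mex{0,0,0} = 1
G(16) = mex{1,1,1} = 0
G(17) = mex{0,0,0} = 1
G(18) = mex{1,1,1} = 0
G(19) = mex{0,0,0} = 1
G(20) = mex{1,1,1} = 0
G(21) = mex{0,0,0} = 1
G(22) = mex{1,1,1} = 0
G(23) = mex{0,0,0} = 1
G(24) = mex{1,1,1} = 0
G(25) = mex{0,0,0} = 1
P-positions are exactly the n with G(n) = 0.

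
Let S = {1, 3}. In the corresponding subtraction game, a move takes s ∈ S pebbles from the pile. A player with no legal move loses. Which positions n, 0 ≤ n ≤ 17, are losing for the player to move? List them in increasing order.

G(0) = 0
G(1) = mex{0} = 1
G(2) = mex{1} = 0
G(3) = mex{0,0} = 1
G(4) = mex{1,1} = 0
G(5) = mex{0,0} = 1
G(6) = mex{1,1} = 0
G(7) = mex{0,0} = 1
G(8) = mex{1,1} = 0
G(9) = mex{0,0} = 1
G(10) = mex{1,1} = 0
G(11) = mex{0,0} = 1
G(12) = mex{1,1} = 0
G(13) = mex{0,0} = 1
G(14) = mex{1,1} = 0
G(15) = mex{0,0} = 1
G(16) = mex{1,1} = 0
G(17) = mex{0,0} = 1
P-positions are exactly the n with G(n) = 0.

0, 2, 4, 6, 8, 10, 12, 14, 16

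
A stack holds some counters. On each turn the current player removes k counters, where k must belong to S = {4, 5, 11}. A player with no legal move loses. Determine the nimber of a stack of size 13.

1

G(0) = 0
G(1) = mex{} = 0
G(2) = mex{} = 0
G(3) = mex{} = 0
G(4) = mex{0} = 1
G(5) = mex{0,0} = 1
G(6) = mex{0,0} = 1
G(7) = mex{0,0} = 1
G(8) = mex{1,0} = 2
G(9) = mex{1,1} = 0
G(10) = mex{1,1} = 0
G(11) = mex{1,1,0} = 2
G(12) = mex{2,1,0} = 3
G(13) = mex{0,2,0} = 1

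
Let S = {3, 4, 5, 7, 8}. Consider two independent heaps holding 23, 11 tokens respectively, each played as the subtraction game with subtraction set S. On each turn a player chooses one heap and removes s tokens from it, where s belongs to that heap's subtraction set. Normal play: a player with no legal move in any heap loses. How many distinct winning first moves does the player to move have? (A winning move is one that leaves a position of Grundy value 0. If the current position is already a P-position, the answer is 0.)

0

All heaps use S = {3, 4, 5, 7, 8}:
n :  0  1  2  3  4  5  6  7  8  9 10 11 12 13 14 15 16 17 18 19 20 21 22 23
G :  0  0  0  1  1  1  2  2  2  3  3  0  0  0  1  1  1  2  2  2  3  3  0  0
Heap A: G(23) = 0.
Heap B: G(11) = 0.
Combined Grundy value = 0 ⊕ 0 = 0.
A winning move leaves total XOR = 0, i.e. changes one component's Grundy value g to g ⊕ X where X is the current total.
Heap A: target g' = 0⊕0 = 0, but every legal move changes the Grundy value (mex property), so 0 moves.
Heap B: target g' = 0⊕0 = 0, but every legal move changes the Grundy value (mex property), so 0 moves.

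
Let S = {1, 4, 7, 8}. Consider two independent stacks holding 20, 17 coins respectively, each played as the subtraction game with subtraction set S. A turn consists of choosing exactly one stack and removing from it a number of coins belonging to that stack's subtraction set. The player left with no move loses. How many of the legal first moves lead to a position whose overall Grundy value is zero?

All stacks use S = {1, 4, 7, 8}:
n :  0  1  2  3  4  5  6  7  8  9 10 11 12 13 14 15 16 17 18 19 20
G :  0  1  0  1  2  0  1  2  3  2  3  0  1  3  0  1  0  1  2  3  2
Stack A: G(20) = 2.
Stack B: G(17) = 1.
Combined Grundy value = 2 ⊕ 1 = 3.
A winning move leaves total XOR = 0, i.e. changes one component's Grundy value g to g ⊕ X where X is the current total.
Stack A: need g' = 2⊕3 = 1. Options: 20−1→G=3, 20−4→G=0, 20−7→G=3, 20−8→G=1. Hits: 1.
Stack B: need g' = 1⊕3 = 2. Options: 17−1→G=0, 17−4→G=3, 17−7→G=3, 17−8→G=2. Hits: 1.

2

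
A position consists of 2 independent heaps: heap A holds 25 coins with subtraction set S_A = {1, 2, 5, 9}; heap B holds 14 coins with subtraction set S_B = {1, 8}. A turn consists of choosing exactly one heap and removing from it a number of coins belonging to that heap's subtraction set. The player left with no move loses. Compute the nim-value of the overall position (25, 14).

Heap A, S = {1, 2, 5, 9}:
n :  0  1  2  3  4  5  6  7  8  9 10 11 12 13 14 15 16 17 18 19 20 21 22 23 24 25
G :  0  1  2  0  1  2  0  1  2  3  0  1  2  0  1  2  0  1  2  3  0  1  2  0  1  2
G_A(25) = 2.
Heap B, S = {1, 8}:
G(0) = 0
G(1) = mex{0} = 1
G(2) = mex{1} = 0
G(3) = mex{0} = 1
G(4) = mex{1} = 0
G(5) = mex{0} = 1
G(6) = mex{1} = 0
G(7) = mex{0} = 1
G(8) = mex{1,0} = 2
G(9) = mex{2,1} = 0
G(10) = mex{0,0} = 1
G(11) = mex{1,1} = 0
G(12) = mex{0,0} = 1
G(13) = mex{1,1} = 0
G(14) = mex{0,0} = 1
G_B(14) = 1.
Combined Grundy value = 2 ⊕ 1 = 3.

3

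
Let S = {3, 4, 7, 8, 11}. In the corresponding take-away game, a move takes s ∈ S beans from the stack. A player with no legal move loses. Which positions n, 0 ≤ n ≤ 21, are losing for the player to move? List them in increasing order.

G(0) = 0
G(1) = mex{} = 0
G(2) = mex{} = 0
G(3) = mex{0} = 1
G(4) = mex{0,0} = 1
G(5) = mex{0,0} = 1
G(6) = mex{1,0} = 2
G(7) = mex{1,1,0} = 2
G(8) = mex{1,1,0,0} = 2
G(9) = mex{2,1,0,0} = 3
G(10) = mex{2,2,1,0} = 3
G(11) = mex{2,2,1,1,0} = 3
G(12) = mex{3,2,1,1,0} = 4
G(13) = mex{3,3,2,1,0} = 4
G(14) = mex{3,3,2,2,1} = 0
G(15) = mex{4,3,2,2,1} = 0
G(16) = mex{4,4,3,2,1} = 0
G(17) = mex{0,4,3,3,2} = 1
G(18) = mex{0,0,3,3,2} = 1
G(19) = mex{0,0,4,3,2} = 1
G(20) = mex{1,0,4,4,3} = 2
G(21) = mex{1,1,0,4,3} = 2
P-positions are exactly the n with G(n) = 0.

0, 1, 2, 14, 15, 16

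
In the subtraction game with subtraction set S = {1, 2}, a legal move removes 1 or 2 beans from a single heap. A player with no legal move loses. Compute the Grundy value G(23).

n :  0  1  2  3  4  5  6  7  8  9 10 11 12 13 14 15 16 17 18 19 20 21 22 23
G :  0  1  2  0  1  2  0  1  2  0  1  2  0  1  2  0  1  2  0  1  2  0  1  2

2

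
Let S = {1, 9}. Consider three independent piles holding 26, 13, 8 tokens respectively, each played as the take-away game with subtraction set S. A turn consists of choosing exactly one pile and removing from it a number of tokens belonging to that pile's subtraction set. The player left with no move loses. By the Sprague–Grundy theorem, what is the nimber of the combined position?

All piles use S = {1, 9}:
n :  0  1  2  3  4  5  6  7  8  9 10 11 12 13 14 15 16 17 18 19 20 21 22 23 24 25 26
G :  0  1  0  1  0  1  0  1  0  1  0  1  0  1  0  1  0  1  0  1  0  1  0  1  0  1  0
Pile A: G(26) = 0.
Pile B: G(13) = 1.
Pile C: G(8) = 0.
Combined Grundy value = 0 ⊕ 1 ⊕ 0 = 1.

1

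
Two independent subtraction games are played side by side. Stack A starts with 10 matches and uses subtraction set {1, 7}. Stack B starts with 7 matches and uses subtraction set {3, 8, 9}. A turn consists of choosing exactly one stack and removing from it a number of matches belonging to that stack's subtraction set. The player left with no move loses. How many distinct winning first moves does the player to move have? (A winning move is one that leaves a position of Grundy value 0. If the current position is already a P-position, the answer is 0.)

Stack A, S = {1, 7}:
n :  0  1  2  3  4  5  6  7  8  9 10
G :  0  1  0  1  0  1  0  1  0  1  0
G_A(10) = 0.
Stack B, S = {3, 8, 9}:
n : 0 1 2 3 4 5 6 7
G : 0 0 0 1 1 1 0 0
G_B(7) = 0.
Combined Grundy value = 0 ⊕ 0 = 0.
A winning move leaves total XOR = 0, i.e. changes one component's Grundy value g to g ⊕ X where X is the current total.
Stack A: target g' = 0⊕0 = 0, but every legal move changes the Grundy value (mex property), so 0 moves.
Stack B: target g' = 0⊕0 = 0, but every legal move changes the Grundy value (mex property), so 0 moves.

0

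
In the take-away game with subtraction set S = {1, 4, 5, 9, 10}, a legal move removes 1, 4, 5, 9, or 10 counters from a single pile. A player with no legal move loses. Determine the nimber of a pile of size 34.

2

n :  0  1  2  3  4  5  6  7  8  9 10 11 12 13 14 15 16 17 18 19 20 21 22 23 24 25 26 27 28 29 30 31 32 33 34
G :  0  1  0  1  2  3  2  3  0  1  4  5  2  3  0  1  0  1  2  3  2  3  0  1  4  5  2  3  0  1  0  1  2  3  2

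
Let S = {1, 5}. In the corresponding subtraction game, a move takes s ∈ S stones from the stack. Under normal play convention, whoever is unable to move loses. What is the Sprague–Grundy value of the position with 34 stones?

0

n :  0  1  2  3  4  5  6  7  8  9 10 11 12 13 14 15 16 17 18 19 20 21 22 23 24 25 26 27 28 29 30 31 32 33 34
G :  0  1  0  1  0  1  0  1  0  1  0  1  0  1  0  1  0  1  0  1  0  1  0  1  0  1  0  1  0  1  0  1  0  1  0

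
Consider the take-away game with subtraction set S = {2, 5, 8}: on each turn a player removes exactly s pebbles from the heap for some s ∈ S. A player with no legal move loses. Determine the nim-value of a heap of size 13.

n :  0  1  2  3  4  5  6  7  8  9 10 11 12 13
G :  0  0  1  1  0  2  1  0  2  1  0  0  1  1

1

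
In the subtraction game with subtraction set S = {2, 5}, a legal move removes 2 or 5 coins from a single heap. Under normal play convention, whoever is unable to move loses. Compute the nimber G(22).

0

G(0) = 0
G(1) = mex{} = 0
G(2) = mex{0} = 1
G(3) = mex{0} = 1
G(4) = mex{1} = 0
G(5) = mex{1,0} = 2
G(6) = mex{0,0} = 1
G(7) = mex{2,1} = 0
G(8) = mex{1,1} = 0
G(9) = mex{0,0} = 1
G(10) = mex{0,2} = 1
G(11) = mex{1,1} = 0
G(12) = mex{1,0} = 2
G(13) = mex{0,0} = 1
G(14) = mex{2,1} = 0
G(15) = mex{1,1} = 0
G(16) = mex{0,0} = 1
G(17) = mex{0,2} = 1
G(18) = mex{1,1} = 0
G(19) = mex{1,0} = 2
G(20) = mex{0,0} = 1
G(21) = mex{2,1} = 0
G(22) = mex{1,1} = 0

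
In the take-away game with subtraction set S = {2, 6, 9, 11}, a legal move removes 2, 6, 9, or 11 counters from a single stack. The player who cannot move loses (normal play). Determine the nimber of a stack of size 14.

G(0) = 0
G(1) = mex{} = 0
G(2) = mex{0} = 1
G(3) = mex{0} = 1
G(4) = mex{1} = 0
G(5) = mex{1} = 0
G(6) = mex{0,0} = 1
G(7) = mex{0,0} = 1
G(8) = mex{1,1} = 0
G(9) = mex{1,1,0} = 2
G(10) = mex{0,0,0} = 1
G(11) = mex{2,0,1,0} = 3
G(12) = mex{1,1,1,0} = 2
G(13) = mex{3,1,0,1} = 2
G(14) = mex{2,0,0,1} = 3

3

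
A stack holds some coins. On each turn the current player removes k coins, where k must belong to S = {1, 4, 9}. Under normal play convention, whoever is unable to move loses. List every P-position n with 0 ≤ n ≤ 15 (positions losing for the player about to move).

0, 2, 5, 7, 10, 12, 15

G(0) = 0
G(1) = mex{0} = 1
G(2) = mex{1} = 0
G(3) = mex{0} = 1
G(4) = mex{1,0} = 2
G(5) = mex{2,1} = 0
G(6) = mex{0,0} = 1
G(7) = mex{1,1} = 0
G(8) = mex{0,2} = 1
G(9) = mex{1,0,0} = 2
G(10) = mex{2,1,1} = 0
G(11) = mex{0,0,0} = 1
G(12) = mex{1,1,1} = 0
G(13) = mex{0,2,2} = 1
G(14) = mex{1,0,0} = 2
G(15) = mex{2,1,1} = 0
P-positions are exactly the n with G(n) = 0.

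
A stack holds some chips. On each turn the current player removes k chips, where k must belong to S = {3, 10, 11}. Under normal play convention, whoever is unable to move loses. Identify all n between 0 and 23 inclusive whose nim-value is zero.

G(0) = 0
G(1) = mex{} = 0
G(2) = mex{} = 0
G(3) = mex{0} = 1
G(4) = mex{0} = 1
G(5) = mex{0} = 1
G(6) = mex{1} = 0
G(7) = mex{1} = 0
G(8) = mex{1} = 0
G(9) = mex{0} = 1
G(10) = mex{0,0} = 1
G(11) = mex{0,0,0} = 1
G(12) = mex{1,0,0} = 2
G(13) = mex{1,1,0} = 2
G(14) = mex{1,1,1} = 0
G(15) = mex{2,1,1} = 0
G(16) = mex{2,0,1} = 3
G(17) = mex{0,0,0} = 1
G(18) = mex{0,0,0} = 1
G(19) = mex{3,1,0} = 2
G(20) = mex{1,1,1} = 0
G(21) = mex{1,1,1} = 0
G(22) = mex{2,2,1} = 0
G(23) = mex{0,2,2} = 1
P-positions are exactly the n with G(n) = 0.

0, 1, 2, 6, 7, 8, 14, 15, 20, 21, 22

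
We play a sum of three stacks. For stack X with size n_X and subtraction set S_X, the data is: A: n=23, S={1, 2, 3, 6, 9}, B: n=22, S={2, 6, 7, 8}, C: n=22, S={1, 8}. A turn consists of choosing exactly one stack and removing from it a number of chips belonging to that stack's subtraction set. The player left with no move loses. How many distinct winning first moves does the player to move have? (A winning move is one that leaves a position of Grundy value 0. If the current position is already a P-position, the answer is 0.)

4

Stack A, S = {1, 2, 3, 6, 9}:
n :  0  1  2  3  4  5  6  7  8  9 10 11 12 13 14 15 16 17 18 19 20 21 22 23
G :  0  1  2  3  0  1  2  3  0  1  2  3  0  1  2  3  0  1  2  3  0  1  2  3
G_A(23) = 3.
Stack B, S = {2, 6, 7, 8}:
G(0) = 0
G(1) = mex{} = 0
G(2) = mex{0} = 1
G(3) = mex{0} = 1
G(4) = mex{1} = 0
G(5) = mex{1} = 0
G(6) = mex{0,0} = 1
G(7) = mex{0,0,0} = 1
G(8) = mex{1,1,0,0} = 2
G(9) = mex{1,1,1,0} = 2
G(10) = mex{2,0,1,1} = 3
G(11) = mex{2,0,0,1} = 3
G(12) = mex{3,1,0,0} = 2
G(13) = mex{3,1,1,0} = 2
G(14) = mex{2,2,1,1} = 0
G(15) = mex{2,2,2,1} = 0
G(16) = mex{0,3,2,2} = 1
G(17) = mex{0,3,3,2} = 1
G(18) = mex{1,2,3,3} = 0
G(19) = mex{1,2,2,3} = 0
G(20) = mex{0,0,2,2} = 1
G(21) = mex{0,0,0,2} = 1
G(22) = mex{1,1,0,0} = 2
G_B(22) = 2.
Stack C, S = {1, 8}:
G(0) = 0
G(1) = mex{0} = 1
G(2) = mex{1} = 0
G(3) = mex{0} = 1
G(4) = mex{1} = 0
G(5) = mex{0} = 1
G(6) = mex{1} = 0
G(7) = mex{0} = 1
G(8) = mex{1,0} = 2
G(9) = mex{2,1} = 0
G(10) = mex{0,0} = 1
G(11) = mex{1,1} = 0
G(12) = mex{0,0} = 1
G(13) = mex{1,1} = 0
G(14) = mex{0,0} = 1
G(15) = mex{1,1} = 0
G(16) = mex{0,2} = 1
G(17) = mex{1,0} = 2
G(18) = mex{2,1} = 0
G(19) = mex{0,0} = 1
G(20) = mex{1,1} = 0
G(21) = mex{0,0} = 1
G(22) = mex{1,1} = 0
G_C(22) = 0.
Combined Grundy value = 3 ⊕ 2 ⊕ 0 = 1.
A winning move leaves total XOR = 0, i.e. changes one component's Grundy value g to g ⊕ X where X is the current total.
Stack A: need g' = 3⊕1 = 2. Options: 23−1→G=2, 23−2→G=1, 23−3→G=0, 23−6→G=1, 23−9→G=2. Hits: 2.
Stack B: need g' = 2⊕1 = 3. Options: 22−2→G=1, 22−6→G=1, 22−7→G=0, 22−8→G=0. Hits: 0.
Stack C: need g' = 0⊕1 = 1. Options: 22−1→G=1, 22−8→G=1. Hits: 2.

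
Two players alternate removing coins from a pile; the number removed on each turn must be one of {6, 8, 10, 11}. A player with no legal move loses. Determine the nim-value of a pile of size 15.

G(0) = 0
G(1) = mex{} = 0
G(2) = mex{} = 0
G(3) = mex{} = 0
G(4) = mex{} = 0
G(5) = mex{} = 0
G(6) = mex{0} = 1
G(7) = mex{0} = 1
G(8) = mex{0,0} = 1
G(9) = mex{0,0} = 1
G(10) = mex{0,0,0} = 1
G(11) = mex{0,0,0,0} = 1
G(12) = mex{1,0,0,0} = 2
G(13) = mex{1,0,0,0} = 2
G(14) = mex{1,1,0,0} = 2
G(15) = mex{1,1,0,0} = 2

2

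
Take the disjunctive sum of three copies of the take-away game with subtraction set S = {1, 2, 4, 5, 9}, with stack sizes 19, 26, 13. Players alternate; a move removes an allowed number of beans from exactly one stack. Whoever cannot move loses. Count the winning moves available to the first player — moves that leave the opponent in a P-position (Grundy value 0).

All stacks use S = {1, 2, 4, 5, 9}:
G(0) = 0
G(1) = mex{0} = 1
G(2) = mex{1,0} = 2
G(3) = mex{2,1} = 0
G(4) = mex{0,2,0} = 1
G(5) = mex{1,0,1,0} = 2
G(6) = mex{2,1,2,1} = 0
G(7) = mex{0,2,0,2} = 1
G(8) = mex{1,0,1,0} = 2
G(9) = mex{2,1,2,1,0} = 3
G(10) = mex{3,2,0,2,1} = 4
G(11) = mex{4,3,1,0,2} = 5
G(12) = mex{5,4,2,1,0} = 3
G(13) = mex{3,5,3,2,1} = 0
G(14) = mex{0,3,4,3,2} = 1
G(15) = mex{1,0,5,4,0} = 2
G(16) = mex{2,1,3,5,1} = 0
G(17) = mex{0,2,0,3,2} = 1
G(18) = mex{1,0,1,0,3} = 2
G(19) = mex{2,1,2,1,4} = 0
G(20) = mex{0,2,0,2,5} = 1
G(21) = mex{1,0,1,0,3} = 2
G(22) = mex{2,1,2,1,0} = 3
G(23) = mex{3,2,0,2,1} = 4
G(24) = mex{4,3,1,0,2} = 5
G(25) = mex{5,4,2,1,0} = 3
G(26) = mex{3,5,3,2,1} = 0
Stack A: G(19) = 0.
Stack B: G(26) = 0.
Stack C: G(13) = 0.
Combined Grundy value = 0 ⊕ 0 ⊕ 0 = 0.
A winning move leaves total XOR = 0, i.e. changes one component's Grundy value g to g ⊕ X where X is the current total.
Stack A: target g' = 0⊕0 = 0, but every legal move changes the Grundy value (mex property), so 0 moves.
Stack B: target g' = 0⊕0 = 0, but every legal move changes the Grundy value (mex property), so 0 moves.
Stack C: target g' = 0⊕0 = 0, but every legal move changes the Grundy value (mex property), so 0 moves.

0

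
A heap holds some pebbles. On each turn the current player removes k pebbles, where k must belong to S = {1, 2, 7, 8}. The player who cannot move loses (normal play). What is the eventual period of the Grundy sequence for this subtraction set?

3

G(0) = 0
G(1) = mex{0} = 1
G(2) = mex{1,0} = 2
G(3) = mex{2,1} = 0
G(4) = mex{0,2} = 1
G(5) = mex{1,0} = 2
G(6) = mex{2,1} = 0
G(7) = mex{0,2,0} = 1
G(8) = mex{1,0,1,0} = 2
G(9) = mex{2,1,2,1} = 0
G(10) = mex{0,2,0,2} = 1
G(11) = mex{1,0,1,0} = 2
G(12) = mex{2,1,2,1} = 0
G(13) = mex{0,2,0,2} = 1
G(14) = mex{1,0,1,0} = 2
G(n+3) = G(n) holds for n = 0,…,7 (a full window of length max(S) = 8), so the sequence is purely periodic with period 3.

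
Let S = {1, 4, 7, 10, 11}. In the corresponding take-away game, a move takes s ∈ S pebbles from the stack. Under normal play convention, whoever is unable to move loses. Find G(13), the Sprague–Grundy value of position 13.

3

n :  0  1  2  3  4  5  6  7  8  9 10 11 12 13
G :  0  1  0  1  2  0  1  2  0  1  2  3  2  3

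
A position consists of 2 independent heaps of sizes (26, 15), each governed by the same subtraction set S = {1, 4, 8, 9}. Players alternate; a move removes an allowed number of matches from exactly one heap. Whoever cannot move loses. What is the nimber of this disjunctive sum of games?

All heaps use S = {1, 4, 8, 9}:
G(0) = 0
G(1) = mex{0} = 1
G(2) = mex{1} = 0
G(3) = mex{0} = 1
G(4) = mex{1,0} = 2
G(5) = mex{2,1} = 0
G(6) = mex{0,0} = 1
G(7) = mex{1,1} = 0
G(8) = mex{0,2,0} = 1
G(9) = mex{1,0,1,0} = 2
G(10) = mex{2,1,0,1} = 3
G(11) = mex{3,0,1,0} = 2
G(12) = mex{2,1,2,1} = 0
G(13) = mex{0,2,0,2} = 1
G(14) = mex{1,3,1,0} = 2
G(15) = mex{2,2,0,1} = 3
G(16) = mex{3,0,1,0} = 2
G(17) = mex{2,1,2,1} = 0
G(18) = mex{0,2,3,2} = 1
G(19) = mex{1,3,2,3} = 0
G(20) = mex{0,2,0,2} = 1
G(21) = mex{1,0,1,0} = 2
G(22) = mex{2,1,2,1} = 0
G(23) = mex{0,0,3,2} = 1
G(24) = mex{1,1,2,3} = 0
G(25) = mex{0,2,0,2} = 1
G(26) = mex{1,0,1,0} = 2
Heap A: G(26) = 2.
Heap B: G(15) = 3.
Combined Grundy value = 2 ⊕ 3 = 1.

1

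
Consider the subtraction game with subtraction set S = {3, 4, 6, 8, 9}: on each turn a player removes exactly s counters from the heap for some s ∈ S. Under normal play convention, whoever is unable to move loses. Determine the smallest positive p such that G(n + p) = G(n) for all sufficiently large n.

12

n :  0  1  2  3  4  5  6  7  8  9 10 11 12 13 14 15 16 17 18 19 20 21 22 23 24 25
G :  0  0  0  1  1  1  2  2  2  3  3  3  0  0  0  1  1  1  2  2  2  3  3  3  0  0
G(n+12) = G(n) holds for n = 0,…,8 (a full window of length max(S) = 9), so the sequence is purely periodic with period 12.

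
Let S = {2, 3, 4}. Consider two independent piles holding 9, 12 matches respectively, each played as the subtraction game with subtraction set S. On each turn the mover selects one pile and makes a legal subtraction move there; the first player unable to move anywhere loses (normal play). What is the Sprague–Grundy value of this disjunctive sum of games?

1

All piles use S = {2, 3, 4}:
n :  0  1  2  3  4  5  6  7  8  9 10 11 12
G :  0  0  1  1  2  2  0  0  1  1  2  2  0
Pile A: G(9) = 1.
Pile B: G(12) = 0.
Combined Grundy value = 1 ⊕ 0 = 1.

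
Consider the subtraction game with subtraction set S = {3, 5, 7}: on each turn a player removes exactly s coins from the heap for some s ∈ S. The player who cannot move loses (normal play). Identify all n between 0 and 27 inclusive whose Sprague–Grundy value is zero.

G(0) = 0
G(1) = mex{} = 0
G(2) = mex{} = 0
G(3) = mex{0} = 1
G(4) = mex{0} = 1
G(5) = mex{0,0} = 1
G(6) = mex{1,0} = 2
G(7) = mex{1,0,0} = 2
G(8) = mex{1,1,0} = 2
G(9) = mex{2,1,0} = 3
G(10) = mex{2,1,1} = 0
G(11) = mex{2,2,1} = 0
G(12) = mex{3,2,1} = 0
G(13) = mex{0,2,2} = 1
G(14) = mex{0,3,2} = 1
G(15) = mex{0,0,2} = 1
G(16) = mex{1,0,3} = 2
G(17) = mex{1,0,0} = 2
G(18) = mex{1,1,0} = 2
G(19) = mex{2,1,0} = 3
G(20) = mex{2,1,1} = 0
G(21) = mex{2,2,1} = 0
G(22) = mex{3,2,1} = 0
G(23) = mex{0,2,2} = 1
G(24) = mex{0,3,2} = 1
G(25) = mex{0,0,2} = 1
G(26) = mex{1,0,3} = 2
G(27) = mex{1,0,0} = 2
P-positions are exactly the n with G(n) = 0.

0, 1, 2, 10, 11, 12, 20, 21, 22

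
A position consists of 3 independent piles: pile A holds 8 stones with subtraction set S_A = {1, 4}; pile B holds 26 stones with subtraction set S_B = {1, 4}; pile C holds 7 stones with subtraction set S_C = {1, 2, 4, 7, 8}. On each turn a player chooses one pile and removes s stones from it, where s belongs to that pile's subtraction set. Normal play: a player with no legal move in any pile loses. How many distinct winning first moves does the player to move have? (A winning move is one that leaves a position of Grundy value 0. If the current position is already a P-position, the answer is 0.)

Pile A, S = {1, 4}:
G(0) = 0
G(1) = mex{0} = 1
G(2) = mex{1} = 0
G(3) = mex{0} = 1
G(4) = mex{1,0} = 2
G(5) = mex{2,1} = 0
G(6) = mex{0,0} = 1
G(7) = mex{1,1} = 0
G(8) = mex{0,2} = 1
G_A(8) = 1.
Pile B, S = {1, 4}:
n :  0  1  2  3  4  5  6  7  8  9 10 11 12 13 14 15 16 17 18 19 20 21 22 23 24 25 26
G :  0  1  0  1  2  0  1  0  1  2  0  1  0  1  2  0  1  0  1  2  0  1  0  1  2  0  1
G_B(26) = 1.
Pile C, S = {1, 2, 4, 7, 8}:
G(0) = 0
G(1) = mex{0} = 1
G(2) = mex{1,0} = 2
G(3) = mex{2,1} = 0
G(4) = mex{0,2,0} = 1
G(5) = mex{1,0,1} = 2
G(6) = mex{2,1,2} = 0
G(7) = mex{0,2,0,0} = 1
G_C(7) = 1.
Combined Grundy value = 1 ⊕ 1 ⊕ 1 = 1.
A winning move leaves total XOR = 0, i.e. changes one component's Grundy value g to g ⊕ X where X is the current total.
Pile A: need g' = 1⊕1 = 0. Options: 8−1→G=0, 8−4→G=2. Hits: 1.
Pile B: need g' = 1⊕1 = 0. Options: 26−1→G=0, 26−4→G=0. Hits: 2.
Pile C: need g' = 1⊕1 = 0. Options: 7−1→G=0, 7−2→G=2, 7−4→G=0, 7−7→G=0. Hits: 3.

6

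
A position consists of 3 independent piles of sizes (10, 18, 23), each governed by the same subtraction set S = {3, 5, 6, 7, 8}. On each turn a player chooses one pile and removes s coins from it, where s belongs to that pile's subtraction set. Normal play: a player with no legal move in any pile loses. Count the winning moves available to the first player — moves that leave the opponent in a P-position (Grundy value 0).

4

All piles use S = {3, 5, 6, 7, 8}:
G(0) = 0
G(1) = mex{} = 0
G(2) = mex{} = 0
G(3) = mex{0} = 1
G(4) = mex{0} = 1
G(5) = mex{0,0} = 1
G(6) = mex{1,0,0} = 2
G(7) = mex{1,0,0,0} = 2
G(8) = mex{1,1,0,0,0} = 2
G(9) = mex{2,1,1,0,0} = 3
G(10) = mex{2,1,1,1,0} = 3
G(11) = mex{2,2,1,1,1} = 0
G(12) = mex{3,2,2,1,1} = 0
G(13) = mex{3,2,2,2,1} = 0
G(14) = mex{0,3,2,2,2} = 1
G(15) = mex{0,3,3,2,2} = 1
G(16) = mex{0,0,3,3,2} = 1
G(17) = mex{1,0,0,3,3} = 2
G(18) = mex{1,0,0,0,3} = 2
G(19) = mex{1,1,0,0,0} = 2
G(20) = mex{2,1,1,0,0} = 3
G(21) = mex{2,1,1,1,0} = 3
G(22) = mex{2,2,1,1,1} = 0
G(23) = mex{3,2,2,1,1} = 0
Pile A: G(10) = 3.
Pile B: G(18) = 2.
Pile C: G(23) = 0.
Combined Grundy value = 3 ⊕ 2 ⊕ 0 = 1.
A winning move leaves total XOR = 0, i.e. changes one component's Grundy value g to g ⊕ X where X is the current total.
Pile A: need g' = 3⊕1 = 2. Options: 10−3→G=2, 10−5→G=1, 10−6→G=1, 10−7→G=1, 10−8→G=0. Hits: 1.
Pile B: need g' = 2⊕1 = 3. Options: 18−3→G=1, 18−5→G=0, 18−6→G=0, 18−7→G=0, 18−8→G=3. Hits: 1.
Pile C: need g' = 0⊕1 = 1. Options: 23−3→G=3, 23−5→G=2, 23−6→G=2, 23−7→G=1, 23−8→G=1. Hits: 2.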